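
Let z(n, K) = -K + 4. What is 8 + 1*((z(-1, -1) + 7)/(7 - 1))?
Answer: 10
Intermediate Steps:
z(n, K) = 4 - K
8 + 1*((z(-1, -1) + 7)/(7 - 1)) = 8 + 1*(((4 - 1*(-1)) + 7)/(7 - 1)) = 8 + 1*(((4 + 1) + 7)/6) = 8 + 1*((5 + 7)*(⅙)) = 8 + 1*(12*(⅙)) = 8 + 1*2 = 8 + 2 = 10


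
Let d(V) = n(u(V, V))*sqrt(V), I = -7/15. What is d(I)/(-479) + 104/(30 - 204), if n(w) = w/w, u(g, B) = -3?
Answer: -52/87 - I*sqrt(105)/7185 ≈ -0.5977 - 0.0014262*I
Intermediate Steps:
n(w) = 1
I = -7/15 (I = -7*1/15 = -7/15 ≈ -0.46667)
d(V) = sqrt(V) (d(V) = 1*sqrt(V) = sqrt(V))
d(I)/(-479) + 104/(30 - 204) = sqrt(-7/15)/(-479) + 104/(30 - 204) = (I*sqrt(105)/15)*(-1/479) + 104/(-174) = -I*sqrt(105)/7185 + 104*(-1/174) = -I*sqrt(105)/7185 - 52/87 = -52/87 - I*sqrt(105)/7185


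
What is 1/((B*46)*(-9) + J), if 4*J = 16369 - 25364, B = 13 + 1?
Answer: -4/32179 ≈ -0.00012430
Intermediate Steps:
B = 14
J = -8995/4 (J = (16369 - 25364)/4 = (1/4)*(-8995) = -8995/4 ≈ -2248.8)
1/((B*46)*(-9) + J) = 1/((14*46)*(-9) - 8995/4) = 1/(644*(-9) - 8995/4) = 1/(-5796 - 8995/4) = 1/(-32179/4) = -4/32179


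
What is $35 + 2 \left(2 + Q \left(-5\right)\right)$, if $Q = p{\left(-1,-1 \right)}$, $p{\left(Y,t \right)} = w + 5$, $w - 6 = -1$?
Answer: $-61$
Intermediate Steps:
$w = 5$ ($w = 6 - 1 = 5$)
$p{\left(Y,t \right)} = 10$ ($p{\left(Y,t \right)} = 5 + 5 = 10$)
$Q = 10$
$35 + 2 \left(2 + Q \left(-5\right)\right) = 35 + 2 \left(2 + 10 \left(-5\right)\right) = 35 + 2 \left(2 - 50\right) = 35 + 2 \left(-48\right) = 35 - 96 = -61$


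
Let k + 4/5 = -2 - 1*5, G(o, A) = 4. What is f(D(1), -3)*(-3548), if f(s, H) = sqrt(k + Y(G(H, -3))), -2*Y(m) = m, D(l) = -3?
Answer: -24836*I*sqrt(5)/5 ≈ -11107.0*I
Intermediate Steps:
Y(m) = -m/2
k = -39/5 (k = -4/5 + (-2 - 1*5) = -4/5 + (-2 - 5) = -4/5 - 7 = -39/5 ≈ -7.8000)
f(s, H) = 7*I*sqrt(5)/5 (f(s, H) = sqrt(-39/5 - 1/2*4) = sqrt(-39/5 - 2) = sqrt(-49/5) = 7*I*sqrt(5)/5)
f(D(1), -3)*(-3548) = (7*I*sqrt(5)/5)*(-3548) = -24836*I*sqrt(5)/5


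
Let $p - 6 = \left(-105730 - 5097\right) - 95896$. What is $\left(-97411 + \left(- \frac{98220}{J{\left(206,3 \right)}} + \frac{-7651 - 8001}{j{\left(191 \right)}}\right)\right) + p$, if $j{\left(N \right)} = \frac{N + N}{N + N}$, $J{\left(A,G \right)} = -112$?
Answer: $- \frac{8929285}{28} \approx -3.189 \cdot 10^{5}$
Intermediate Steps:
$p = -206717$ ($p = 6 - 206723 = -206717$)
$j{\left(N \right)} = 1$ ($j{\left(N \right)} = \frac{2 N}{2 N} = 2 N \frac{1}{2 N} = 1$)
$\left(-97411 + \left(- \frac{98220}{J{\left(206,3 \right)}} + \frac{-7651 - 8001}{j{\left(191 \right)}}\right)\right) + p = \left(-97411 + \left(- \frac{98220}{-112} + \frac{-7651 - 8001}{1}\right)\right) - 206717 = \left(-97411 - \frac{413701}{28}\right) - 206717 = - \frac{3141209}{28} - 206717 = - \frac{8929285}{28}$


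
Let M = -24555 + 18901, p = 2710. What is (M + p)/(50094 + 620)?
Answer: -1472/25357 ≈ -0.058051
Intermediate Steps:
M = -5654
(M + p)/(50094 + 620) = (-5654 + 2710)/(50094 + 620) = -2944/50714 = -2944*1/50714 = -1472/25357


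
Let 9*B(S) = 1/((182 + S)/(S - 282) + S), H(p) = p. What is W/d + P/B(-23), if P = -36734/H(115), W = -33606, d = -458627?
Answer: 1087757766269838/16086342025 ≈ 67620.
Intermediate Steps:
B(S) = 1/(9*(S + (182 + S)/(-282 + S))) (B(S) = 1/(9*((182 + S)/(S - 282) + S)) = 1/(9*((182 + S)/(-282 + S) + S)) = 1/(9*(S + (182 + S)/(-282 + S))))
P = -36734/115 ≈ -319.43
W/d + P/B(-23) = -33606/(-458627) - 36734*9*(182 + (-23)**2 - 281*(-23))/(-282 - 23)/115 = -33606*(-1/458627) - 36734/(115*((1/9)*(-305)/(182 + 529 + 6463))) = 33606/458627 - 36734/(115*((1/9)*(-305)/7174)) = 33606/458627 - 36734/(115*((1/9)*(1/7174)*(-305))) = 33606/458627 - 36734/(115*(-305/64566)) = 33606/458627 - 36734/115*(-64566/305) = 33606/458627 + 2371767444/35075 = 1087757766269838/16086342025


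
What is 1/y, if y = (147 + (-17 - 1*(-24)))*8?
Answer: 1/1232 ≈ 0.00081169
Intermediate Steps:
y = 1232 (y = (147 + (-17 + 24))*8 = (147 + 7)*8 = 154*8 = 1232)
1/y = 1/1232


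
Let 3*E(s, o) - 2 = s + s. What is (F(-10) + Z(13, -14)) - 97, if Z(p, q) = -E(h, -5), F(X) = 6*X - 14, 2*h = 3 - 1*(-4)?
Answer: -174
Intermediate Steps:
h = 7/2 (h = (3 - 1*(-4))/2 = (3 + 4)/2 = (½)*7 = 7/2 ≈ 3.5000)
E(s, o) = ⅔ + 2*s/3 (E(s, o) = ⅔ + (s + s)/3 = ⅔ + (2*s)/3 = ⅔ + 2*s/3)
F(X) = -14 + 6*X
Z(p, q) = -3 (Z(p, q) = -(⅔ + (⅔)*(7/2)) = -(⅔ + 7/3) = -1*3 = -3)
(F(-10) + Z(13, -14)) - 97 = ((-14 + 6*(-10)) - 3) - 97 = ((-14 - 60) - 3) - 97 = (-74 - 3) - 97 = -77 - 97 = -174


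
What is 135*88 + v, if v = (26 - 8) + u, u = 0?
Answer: 11898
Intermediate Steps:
v = 18 (v = (26 - 8) + 0 = 18 + 0 = 18)
135*88 + v = 135*88 + 18 = 11880 + 18 = 11898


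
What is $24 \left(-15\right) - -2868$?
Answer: $2508$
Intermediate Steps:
$24 \left(-15\right) - -2868 = -360 + 2868 = 2508$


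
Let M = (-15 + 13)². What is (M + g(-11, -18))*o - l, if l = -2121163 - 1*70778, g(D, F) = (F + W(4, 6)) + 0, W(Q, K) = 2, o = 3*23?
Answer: 2191113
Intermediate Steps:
o = 69
g(D, F) = 2 + F (g(D, F) = (F + 2) + 0 = (2 + F) + 0 = 2 + F)
l = -2191941 (l = -2121163 - 70778 = -2191941)
M = 4 (M = (-2)² = 4)
(M + g(-11, -18))*o - l = (4 + (2 - 18))*69 - 1*(-2191941) = (4 - 16)*69 + 2191941 = -12*69 + 2191941 = -828 + 2191941 = 2191113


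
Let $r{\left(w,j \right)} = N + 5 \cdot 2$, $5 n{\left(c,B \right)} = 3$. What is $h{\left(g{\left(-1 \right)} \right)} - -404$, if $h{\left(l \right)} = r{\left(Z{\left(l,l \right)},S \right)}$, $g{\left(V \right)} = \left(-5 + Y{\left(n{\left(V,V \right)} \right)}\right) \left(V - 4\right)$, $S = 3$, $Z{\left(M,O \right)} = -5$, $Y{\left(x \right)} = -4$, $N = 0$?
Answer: $414$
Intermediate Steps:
$n{\left(c,B \right)} = \frac{3}{5}$ ($n{\left(c,B \right)} = \frac{1}{5} \cdot 3 = \frac{3}{5}$)
$g{\left(V \right)} = 36 - 9 V$ ($g{\left(V \right)} = \left(-5 - 4\right) \left(V - 4\right) = - 9 \left(-4 + V\right) = 36 - 9 V$)
$r{\left(w,j \right)} = 10$ ($r{\left(w,j \right)} = 0 + 5 \cdot 2 = 0 + 10 = 10$)
$h{\left(l \right)} = 10$
$h{\left(g{\left(-1 \right)} \right)} - -404 = 10 - -404 = 10 + 404 = 414$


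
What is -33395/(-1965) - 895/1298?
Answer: 8317607/510114 ≈ 16.305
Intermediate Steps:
-33395/(-1965) - 895/1298 = -33395*(-1/1965) - 895*1/1298 = 6679/393 - 895/1298 = 8317607/510114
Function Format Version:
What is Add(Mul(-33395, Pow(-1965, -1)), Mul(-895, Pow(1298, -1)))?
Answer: Rational(8317607, 510114) ≈ 16.305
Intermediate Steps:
Add(Mul(-33395, Pow(-1965, -1)), Mul(-895, Pow(1298, -1))) = Add(Mul(-33395, Rational(-1, 1965)), Mul(-895, Rational(1, 1298))) = Add(Rational(6679, 393), Rational(-895, 1298)) = Rational(8317607, 510114)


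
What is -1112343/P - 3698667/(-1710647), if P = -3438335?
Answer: 14620082415366/5881777452745 ≈ 2.4857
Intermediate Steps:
-1112343/P - 3698667/(-1710647) = -1112343/(-3438335) - 3698667/(-1710647) = -1112343*(-1/3438335) - 3698667*(-1/1710647) = 1112343/3438335 + 3698667/1710647 = 14620082415366/5881777452745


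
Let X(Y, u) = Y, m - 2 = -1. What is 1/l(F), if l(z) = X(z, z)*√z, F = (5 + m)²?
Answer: 1/216 ≈ 0.0046296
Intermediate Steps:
m = 1 (m = 2 - 1 = 1)
F = 36 (F = (5 + 1)² = 6² = 36)
l(z) = z^(3/2) (l(z) = z*√z = z^(3/2))
1/l(F) = 1/(36^(3/2)) = 1/216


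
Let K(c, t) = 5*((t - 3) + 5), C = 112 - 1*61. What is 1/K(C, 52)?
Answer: 1/270 ≈ 0.0037037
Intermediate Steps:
C = 51 (C = 112 - 61 = 51)
K(c, t) = 10 + 5*t (K(c, t) = 5*((-3 + t) + 5) = 5*(2 + t) = 10 + 5*t)
1/K(C, 52) = 1/(10 + 5*52) = 1/(10 + 260) = 1/270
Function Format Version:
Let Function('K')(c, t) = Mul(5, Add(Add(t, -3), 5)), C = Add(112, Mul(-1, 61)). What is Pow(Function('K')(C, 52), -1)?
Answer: Rational(1, 270) ≈ 0.0037037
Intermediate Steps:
C = 51 (C = Add(112, -61) = 51)
Function('K')(c, t) = Add(10, Mul(5, t)) (Function('K')(c, t) = Mul(5, Add(Add(-3, t), 5)) = Mul(5, Add(2, t)) = Add(10, Mul(5, t)))
Pow(Function('K')(C, 52), -1) = Pow(Add(10, Mul(5, 52)), -1) = Pow(Add(10, 260), -1) = Pow(270, -1) = Rational(1, 270)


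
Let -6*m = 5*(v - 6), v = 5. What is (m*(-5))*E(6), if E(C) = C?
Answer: -25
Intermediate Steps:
m = 5/6 (m = -5*(5 - 6)/6 = -5*(-1)/6 = -1/6*(-5) = 5/6 ≈ 0.83333)
(m*(-5))*E(6) = ((5/6)*(-5))*6 = -25/6*6 = -25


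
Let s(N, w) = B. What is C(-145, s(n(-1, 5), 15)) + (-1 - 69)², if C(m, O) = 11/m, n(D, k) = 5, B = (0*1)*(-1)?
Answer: 710489/145 ≈ 4899.9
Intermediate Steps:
B = 0 (B = 0*(-1) = 0)
s(N, w) = 0
C(-145, s(n(-1, 5), 15)) + (-1 - 69)² = 11/(-145) + (-1 - 69)² = 11*(-1/145) + (-70)² = -11/145 + 4900 = 710489/145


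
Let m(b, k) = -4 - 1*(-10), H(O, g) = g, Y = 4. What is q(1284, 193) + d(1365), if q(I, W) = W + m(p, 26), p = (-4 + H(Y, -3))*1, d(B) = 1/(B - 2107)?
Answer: 147657/742 ≈ 199.00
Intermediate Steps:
d(B) = 1/(-2107 + B)
p = -7 (p = (-4 - 3)*1 = -7*1 = -7)
m(b, k) = 6 (m(b, k) = -4 + 10 = 6)
q(I, W) = 6 + W (q(I, W) = W + 6 = 6 + W)
q(1284, 193) + d(1365) = (6 + 193) + 1/(-2107 + 1365) = 199 + 1/(-742) = 199 - 1/742 = 147657/742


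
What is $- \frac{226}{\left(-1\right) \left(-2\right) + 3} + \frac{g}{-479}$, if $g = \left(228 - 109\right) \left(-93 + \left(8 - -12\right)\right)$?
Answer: $- \frac{64819}{2395} \approx -27.064$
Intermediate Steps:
$g = -8687$ ($g = 119 \left(-93 + \left(8 + 12\right)\right) = 119 \left(-93 + 20\right) = 119 \left(-73\right) = -8687$)
$- \frac{226}{\left(-1\right) \left(-2\right) + 3} + \frac{g}{-479} = - \frac{226}{\left(-1\right) \left(-2\right) + 3} - \frac{8687}{-479} = - \frac{226}{2 + 3} - - \frac{8687}{479} = - \frac{226}{5} + \frac{8687}{479} = - \frac{64819}{2395}$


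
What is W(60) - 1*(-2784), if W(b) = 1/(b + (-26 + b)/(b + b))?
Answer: 10069788/3617 ≈ 2784.0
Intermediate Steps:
W(b) = 1/(b + (-26 + b)/(2*b)) (W(b) = 1/(b + (-26 + b)/((2*b))) = 1/(b + (-26 + b)*(1/(2*b))) = 1/(b + (-26 + b)/(2*b)))
W(60) - 1*(-2784) = 2*60/(-26 + 60 + 2*60²) - 1*(-2784) = 2*60/(-26 + 60 + 2*3600) + 2784 = 2*60/(-26 + 60 + 7200) + 2784 = 2*60/7234 + 2784 = 2*60*(1/7234) + 2784 = 60/3617 + 2784 = 10069788/3617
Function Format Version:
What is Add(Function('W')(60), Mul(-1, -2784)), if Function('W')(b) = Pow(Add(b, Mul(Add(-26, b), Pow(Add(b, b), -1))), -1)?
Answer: Rational(10069788, 3617) ≈ 2784.0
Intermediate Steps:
Function('W')(b) = Pow(Add(b, Mul(Rational(1, 2), Pow(b, -1), Add(-26, b))), -1) (Function('W')(b) = Pow(Add(b, Mul(Add(-26, b), Pow(Mul(2, b), -1))), -1) = Pow(Add(b, Mul(Add(-26, b), Mul(Rational(1, 2), Pow(b, -1)))), -1) = Pow(Add(b, Mul(Rational(1, 2), Pow(b, -1), Add(-26, b))), -1))
Add(Function('W')(60), Mul(-1, -2784)) = Add(Mul(2, 60, Pow(Add(-26, 60, Mul(2, Pow(60, 2))), -1)), Mul(-1, -2784)) = Add(Mul(2, 60, Pow(Add(-26, 60, Mul(2, 3600)), -1)), 2784) = Add(Mul(2, 60, Pow(Add(-26, 60, 7200), -1)), 2784) = Add(Mul(2, 60, Pow(7234, -1)), 2784) = Add(Mul(2, 60, Rational(1, 7234)), 2784) = Add(Rational(60, 3617), 2784) = Rational(10069788, 3617)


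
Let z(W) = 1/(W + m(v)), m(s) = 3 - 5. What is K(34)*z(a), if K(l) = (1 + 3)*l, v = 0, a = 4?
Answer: 68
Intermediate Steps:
K(l) = 4*l
m(s) = -2
z(W) = 1/(-2 + W) (z(W) = 1/(W - 2) = 1/(-2 + W))
K(34)*z(a) = (4*34)/(-2 + 4) = 136/2 = 136*(1/2) = 68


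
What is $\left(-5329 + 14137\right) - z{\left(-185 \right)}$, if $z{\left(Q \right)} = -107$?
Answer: $8915$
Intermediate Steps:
$\left(-5329 + 14137\right) - z{\left(-185 \right)} = \left(-5329 + 14137\right) - -107 = 8808 + 107 = 8915$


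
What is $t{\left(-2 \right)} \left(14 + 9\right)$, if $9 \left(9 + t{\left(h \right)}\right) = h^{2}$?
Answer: $- \frac{1771}{9} \approx -196.78$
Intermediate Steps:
$t{\left(h \right)} = -9 + \frac{h^{2}}{9}$
$t{\left(-2 \right)} \left(14 + 9\right) = \left(-9 + \frac{\left(-2\right)^{2}}{9}\right) \left(14 + 9\right) = \left(-9 + \frac{1}{9} \cdot 4\right) 23 = \left(-9 + \frac{4}{9}\right) 23 = \left(- \frac{77}{9}\right) 23 = - \frac{1771}{9}$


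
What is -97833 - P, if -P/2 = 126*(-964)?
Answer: -340761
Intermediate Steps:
P = 242928 (P = -252*(-964) = -2*(-121464) = 242928)
-97833 - P = -97833 - 1*242928 = -97833 - 242928 = -340761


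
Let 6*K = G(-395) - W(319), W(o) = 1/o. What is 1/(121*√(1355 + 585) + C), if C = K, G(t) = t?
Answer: 6699319/2889931591939 + 24626162*√485/2889931591939 ≈ 0.00018998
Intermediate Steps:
K = -21001/319 (K = (-395 - 1/319)/6 = (⅙)*(-126006/319) = -21001/319 ≈ -65.834)
C = -21001/319 ≈ -65.834
1/(121*√(1355 + 585) + C) = 1/(121*√(1355 + 585) - 21001/319) = 1/(121*√1940 - 21001/319) = 1/(121*(2*√485) - 21001/319) = 1/(242*√485 - 21001/319) = 1/(-21001/319 + 242*√485)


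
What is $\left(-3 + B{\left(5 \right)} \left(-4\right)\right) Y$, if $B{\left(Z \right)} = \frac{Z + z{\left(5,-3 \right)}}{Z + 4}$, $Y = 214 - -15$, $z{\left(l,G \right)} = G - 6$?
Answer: $- \frac{2519}{9} \approx -279.89$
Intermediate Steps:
$z{\left(l,G \right)} = -6 + G$ ($z{\left(l,G \right)} = G - 6 = -6 + G$)
$Y = 229$ ($Y = 214 + 15 = 229$)
$B{\left(Z \right)} = \frac{-9 + Z}{4 + Z}$ ($B{\left(Z \right)} = \frac{Z - 9}{Z + 4} = \frac{Z - 9}{4 + Z} = \frac{-9 + Z}{4 + Z}$)
$\left(-3 + B{\left(5 \right)} \left(-4\right)\right) Y = \left(-3 + \frac{-9 + 5}{4 + 5} \left(-4\right)\right) 229 = \left(-3 + \frac{1}{9} \left(-4\right) \left(-4\right)\right) 229 = \left(-3 - - \frac{16}{9}\right) 229 = \left(-3 + \frac{16}{9}\right) 229 = \left(- \frac{11}{9}\right) 229 = - \frac{2519}{9}$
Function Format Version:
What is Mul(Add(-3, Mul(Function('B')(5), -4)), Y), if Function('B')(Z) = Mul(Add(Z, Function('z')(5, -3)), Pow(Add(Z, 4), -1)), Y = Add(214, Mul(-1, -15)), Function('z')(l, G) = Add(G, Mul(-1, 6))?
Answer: Rational(-2519, 9) ≈ -279.89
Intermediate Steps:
Function('z')(l, G) = Add(-6, G) (Function('z')(l, G) = Add(G, -6) = Add(-6, G))
Y = 229 (Y = Add(214, 15) = 229)
Function('B')(Z) = Mul(Pow(Add(4, Z), -1), Add(-9, Z)) (Function('B')(Z) = Mul(Add(Z, Add(-6, -3)), Pow(Add(Z, 4), -1)) = Mul(Add(Z, -9), Pow(Add(4, Z), -1)) = Mul(Add(-9, Z), Pow(Add(4, Z), -1)) = Mul(Pow(Add(4, Z), -1), Add(-9, Z)))
Mul(Add(-3, Mul(Function('B')(5), -4)), Y) = Mul(Add(-3, Mul(Mul(Pow(Add(4, 5), -1), Add(-9, 5)), -4)), 229) = Mul(Add(-3, Mul(Mul(Pow(9, -1), -4), -4)), 229) = Mul(Add(-3, Mul(Mul(Rational(1, 9), -4), -4)), 229) = Mul(Add(-3, Mul(Rational(-4, 9), -4)), 229) = Mul(Add(-3, Rational(16, 9)), 229) = Mul(Rational(-11, 9), 229) = Rational(-2519, 9)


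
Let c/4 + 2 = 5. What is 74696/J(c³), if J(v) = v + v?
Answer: 9337/432 ≈ 21.613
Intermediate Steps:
c = 12 (c = -8 + 4*5 = -8 + 20 = 12)
J(v) = 2*v
74696/J(c³) = 74696/((2*12³)) = 74696/((2*1728)) = 74696/3456 = 74696*(1/3456) = 9337/432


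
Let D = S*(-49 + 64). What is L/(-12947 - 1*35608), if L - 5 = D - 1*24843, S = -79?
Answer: 26023/48555 ≈ 0.53595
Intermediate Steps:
D = -1185 (D = -79*(-49 + 64) = -79*15 = -1185)
L = -26023 (L = 5 + (-1185 - 1*24843) = 5 + (-1185 - 24843) = 5 - 26028 = -26023)
L/(-12947 - 1*35608) = -26023/(-12947 - 1*35608) = -26023/(-12947 - 35608) = -26023/(-48555) = -26023*(-1/48555) = 26023/48555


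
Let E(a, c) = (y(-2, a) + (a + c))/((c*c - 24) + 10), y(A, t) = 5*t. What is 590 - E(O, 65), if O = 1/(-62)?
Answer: 77017178/130541 ≈ 589.98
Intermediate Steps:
O = -1/62 ≈ -0.016129
E(a, c) = (c + 6*a)/(-14 + c²) (E(a, c) = (5*a + (a + c))/((c*c - 24) + 10) = (c + 6*a)/((c² - 24) + 10) = (c + 6*a)/((-24 + c²) + 10) = (c + 6*a)/(-14 + c²))
590 - E(O, 65) = 590 - (65 + 6*(-1/62))/(-14 + 65²) = 590 - (65 - 3/31)/(-14 + 4225) = 590 - 2012/(4211*31) = 590 - 1*2012/130541 = 590 - 2012/130541 = 77017178/130541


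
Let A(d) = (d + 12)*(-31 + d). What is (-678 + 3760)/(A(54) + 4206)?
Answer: 1541/2862 ≈ 0.53843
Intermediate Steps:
A(d) = (-31 + d)*(12 + d) (A(d) = (12 + d)*(-31 + d) = (-31 + d)*(12 + d))
(-678 + 3760)/(A(54) + 4206) = (-678 + 3760)/((-372 + 54² - 19*54) + 4206) = 3082/((-372 + 2916 - 1026) + 4206) = 3082/(1518 + 4206) = 3082/5724 = 3082*(1/5724) = 1541/2862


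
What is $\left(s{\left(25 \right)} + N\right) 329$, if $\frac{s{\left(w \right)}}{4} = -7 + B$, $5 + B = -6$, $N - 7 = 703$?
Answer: $209902$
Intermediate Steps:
$N = 710$ ($N = 7 + 703 = 710$)
$B = -11$ ($B = -5 - 6 = -11$)
$s{\left(w \right)} = -72$ ($s{\left(w \right)} = 4 \left(-7 - 11\right) = 4 \left(-18\right) = -72$)
$\left(s{\left(25 \right)} + N\right) 329 = \left(-72 + 710\right) 329 = 638 \cdot 329 = 209902$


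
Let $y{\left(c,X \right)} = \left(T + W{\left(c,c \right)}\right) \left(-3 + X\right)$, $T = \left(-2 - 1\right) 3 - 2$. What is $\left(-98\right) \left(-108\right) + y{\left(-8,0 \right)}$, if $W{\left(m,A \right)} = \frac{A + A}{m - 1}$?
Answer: $\frac{31835}{3} \approx 10612.0$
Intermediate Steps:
$T = -11$ ($T = \left(-2 - 1\right) 3 - 2 = \left(-3\right) 3 - 2 = -9 - 2 = -11$)
$W{\left(m,A \right)} = \frac{2 A}{-1 + m}$
$y{\left(c,X \right)} = \left(-11 + \frac{2 c}{-1 + c}\right) \left(-3 + X\right)$
$\left(-98\right) \left(-108\right) + y{\left(-8,0 \right)} = \left(-98\right) \left(-108\right) + \frac{-33 + 11 \cdot 0 + 27 \left(-8\right) - 0 \left(-8\right)}{-1 - 8} = 10584 + \frac{-33 + 0 - 216 + 0}{-9} = 10584 - - \frac{83}{3} = 10584 + \frac{83}{3} = \frac{31835}{3}$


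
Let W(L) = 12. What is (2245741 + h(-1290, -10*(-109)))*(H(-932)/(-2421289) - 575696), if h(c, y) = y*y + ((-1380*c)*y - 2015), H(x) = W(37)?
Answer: -2709583574849248364856/2421289 ≈ -1.1191e+15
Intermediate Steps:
H(x) = 12
h(c, y) = -2015 + y² - 1380*c*y (h(c, y) = y² + (-1380*c*y - 2015) = y² + (-2015 - 1380*c*y) = -2015 + y² - 1380*c*y)
(2245741 + h(-1290, -10*(-109)))*(H(-932)/(-2421289) - 575696) = (2245741 + (-2015 + (-10*(-109))² - 1380*(-1290)*(-10*(-109))))*(12/(-2421289) - 575696) = (2245741 + (-2015 + 1090² - 1380*(-1290)*1090))*(12*(-1/2421289) - 575696) = (2245741 + (-2015 + 1188100 + 1940418000))*(-12/2421289 - 575696) = (2245741 + 1941604085)*(-1393926392156/2421289) = 1943849826*(-1393926392156/2421289) = -2709583574849248364856/2421289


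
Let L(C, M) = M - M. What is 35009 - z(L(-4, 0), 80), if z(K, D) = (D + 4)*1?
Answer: 34925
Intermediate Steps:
L(C, M) = 0
z(K, D) = 4 + D (z(K, D) = (4 + D)*1 = 4 + D)
35009 - z(L(-4, 0), 80) = 35009 - (4 + 80) = 35009 - 1*84 = 35009 - 84 = 34925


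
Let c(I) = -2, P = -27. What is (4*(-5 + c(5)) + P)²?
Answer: 3025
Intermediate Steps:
(4*(-5 + c(5)) + P)² = (4*(-5 - 2) - 27)² = (4*(-7) - 27)² = (-28 - 27)² = (-55)² = 3025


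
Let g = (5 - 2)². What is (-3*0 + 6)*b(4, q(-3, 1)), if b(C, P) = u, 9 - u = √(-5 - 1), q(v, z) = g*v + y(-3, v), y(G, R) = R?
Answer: 54 - 6*I*√6 ≈ 54.0 - 14.697*I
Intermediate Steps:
g = 9 (g = 3² = 9)
q(v, z) = 10*v (q(v, z) = 9*v + v = 10*v)
u = 9 - I*√6 (u = 9 - √(-5 - 1) = 9 - √(-6) = 9 - I*√6 ≈ 9.0 - 2.4495*I)
b(C, P) = 9 - I*√6
(-3*0 + 6)*b(4, q(-3, 1)) = (-3*0 + 6)*(9 - I*√6) = (0 + 6)*(9 - I*√6) = 6*(9 - I*√6) = 54 - 6*I*√6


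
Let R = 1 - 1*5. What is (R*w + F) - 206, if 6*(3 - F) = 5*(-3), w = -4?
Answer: -369/2 ≈ -184.50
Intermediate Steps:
R = -4 (R = 1 - 5 = -4)
F = 11/2 (F = 3 - 5*(-3)/6 = 3 - 1/6*(-15) = 3 + 5/2 = 11/2 ≈ 5.5000)
(R*w + F) - 206 = (-4*(-4) + 11/2) - 206 = (16 + 11/2) - 206 = 43/2 - 206 = -369/2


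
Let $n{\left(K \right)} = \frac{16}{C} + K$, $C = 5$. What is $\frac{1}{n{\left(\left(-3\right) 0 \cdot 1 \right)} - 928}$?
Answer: $- \frac{5}{4624} \approx -0.0010813$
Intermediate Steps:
$n{\left(K \right)} = \frac{16}{5} + K$
$\frac{1}{n{\left(\left(-3\right) 0 \cdot 1 \right)} - 928} = \frac{1}{\left(\frac{16}{5} + \left(-3\right) 0 \cdot 1\right) - 928} = \frac{1}{\left(\frac{16}{5} + 0 \cdot 1\right) - 928} = \frac{1}{\left(\frac{16}{5} + 0\right) - 928} = \frac{1}{\frac{16}{5} - 928} = \frac{1}{- \frac{4624}{5}} = - \frac{5}{4624}$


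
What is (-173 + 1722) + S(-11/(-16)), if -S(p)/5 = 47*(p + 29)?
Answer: -86841/16 ≈ -5427.6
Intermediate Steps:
S(p) = -6815 - 235*p (S(p) = -235*(p + 29) = -235*(29 + p) = -5*(1363 + 47*p) = -6815 - 235*p)
(-173 + 1722) + S(-11/(-16)) = (-173 + 1722) + (-6815 - (-2585)/(-16)) = 1549 + (-6815 - (-2585)*(-1)/16) = 1549 + (-6815 - 235*11/16) = 1549 + (-6815 - 2585/16) = 1549 - 111625/16 = -86841/16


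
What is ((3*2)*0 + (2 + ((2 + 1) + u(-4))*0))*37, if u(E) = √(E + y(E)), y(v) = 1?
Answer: 74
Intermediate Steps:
u(E) = √(1 + E) (u(E) = √(E + 1) = √(1 + E))
((3*2)*0 + (2 + ((2 + 1) + u(-4))*0))*37 = ((3*2)*0 + (2 + ((2 + 1) + √(1 - 4))*0))*37 = (6*0 + (2 + (3 + √(-3))*0))*37 = (0 + (2 + (3 + I*√3)*0))*37 = (0 + (2 + 0))*37 = (0 + 2)*37 = 2*37 = 74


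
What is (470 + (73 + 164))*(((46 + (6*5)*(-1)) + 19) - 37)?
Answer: -1414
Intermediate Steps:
(470 + (73 + 164))*(((46 + (6*5)*(-1)) + 19) - 37) = (470 + 237)*(((46 + 30*(-1)) + 19) - 37) = 707*(((46 - 30) + 19) - 37) = 707*((16 + 19) - 37) = 707*(35 - 37) = 707*(-2) = -1414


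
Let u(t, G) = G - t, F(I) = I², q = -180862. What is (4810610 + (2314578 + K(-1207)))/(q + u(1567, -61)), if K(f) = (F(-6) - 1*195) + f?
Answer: -3561911/91245 ≈ -39.037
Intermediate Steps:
K(f) = -159 + f (K(f) = ((-6)² - 1*195) + f = (36 - 195) + f = -159 + f)
(4810610 + (2314578 + K(-1207)))/(q + u(1567, -61)) = (4810610 + (2314578 + (-159 - 1207)))/(-180862 + (-61 - 1*1567)) = (4810610 + (2314578 - 1366))/(-180862 + (-61 - 1567)) = (4810610 + 2313212)/(-180862 - 1628) = 7123822/(-182490) = 7123822*(-1/182490) = -3561911/91245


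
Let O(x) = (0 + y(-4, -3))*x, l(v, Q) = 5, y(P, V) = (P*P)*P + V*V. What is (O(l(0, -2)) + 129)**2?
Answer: 21316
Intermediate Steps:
y(P, V) = P**3 + V**2 (y(P, V) = P**2*P + V**2 = P**3 + V**2)
O(x) = -55*x (O(x) = (0 + ((-4)**3 + (-3)**2))*x = (0 + (-64 + 9))*x = (0 - 55)*x = -55*x)
(O(l(0, -2)) + 129)**2 = (-55*5 + 129)**2 = (-275 + 129)**2 = (-146)**2 = 21316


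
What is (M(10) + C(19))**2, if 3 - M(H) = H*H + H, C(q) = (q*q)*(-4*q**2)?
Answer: 271848574881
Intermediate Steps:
C(q) = -4*q**4 (C(q) = q**2*(-4*q**2) = -4*q**4)
M(H) = 3 - H - H**2 (M(H) = 3 - (H*H + H) = 3 - (H**2 + H) = 3 - (H + H**2) = 3 + (-H - H**2) = 3 - H - H**2)
(M(10) + C(19))**2 = ((3 - 1*10 - 1*10**2) - 4*19**4)**2 = ((3 - 10 - 1*100) - 4*130321)**2 = ((3 - 10 - 100) - 521284)**2 = (-107 - 521284)**2 = (-521391)**2 = 271848574881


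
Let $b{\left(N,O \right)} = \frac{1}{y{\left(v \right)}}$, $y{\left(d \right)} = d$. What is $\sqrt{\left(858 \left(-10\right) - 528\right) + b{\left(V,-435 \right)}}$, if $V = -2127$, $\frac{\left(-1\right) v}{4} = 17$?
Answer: $\frac{i \sqrt{10528865}}{34} \approx 95.436 i$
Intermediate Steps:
$v = -68$ ($v = \left(-4\right) 17 = -68$)
$b{\left(N,O \right)} = - \frac{1}{68}$ ($b{\left(N,O \right)} = \frac{1}{-68} = - \frac{1}{68}$)
$\sqrt{\left(858 \left(-10\right) - 528\right) + b{\left(V,-435 \right)}} = \sqrt{\left(858 \left(-10\right) - 528\right) - \frac{1}{68}} = \sqrt{\left(-8580 - 528\right) - \frac{1}{68}} = \sqrt{-9108 - \frac{1}{68}} = \sqrt{- \frac{619345}{68}} = \frac{i \sqrt{10528865}}{34}$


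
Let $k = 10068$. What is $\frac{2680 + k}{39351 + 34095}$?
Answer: $\frac{6374}{36723} \approx 0.17357$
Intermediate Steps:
$\frac{2680 + k}{39351 + 34095} = \frac{2680 + 10068}{39351 + 34095} = \frac{12748}{73446} = 12748 \cdot \frac{1}{73446} = \frac{6374}{36723}$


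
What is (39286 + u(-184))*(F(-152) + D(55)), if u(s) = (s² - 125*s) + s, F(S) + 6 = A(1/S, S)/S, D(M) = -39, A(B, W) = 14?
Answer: -164424033/38 ≈ -4.3269e+6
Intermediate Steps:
F(S) = -6 + 14/S
u(s) = s² - 124*s
(39286 + u(-184))*(F(-152) + D(55)) = (39286 - 184*(-124 - 184))*((-6 + 14/(-152)) - 39) = (39286 - 184*(-308))*((-6 + 14*(-1/152)) - 39) = (39286 + 56672)*((-6 - 7/76) - 39) = 95958*(-463/76 - 39) = 95958*(-3427/76) = -164424033/38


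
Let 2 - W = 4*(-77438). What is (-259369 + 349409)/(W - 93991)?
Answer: 90040/215763 ≈ 0.41731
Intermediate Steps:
W = 309754 (W = 2 - 4*(-77438) = 2 - 1*(-309752) = 2 + 309752 = 309754)
(-259369 + 349409)/(W - 93991) = (-259369 + 349409)/(309754 - 93991) = 90040/215763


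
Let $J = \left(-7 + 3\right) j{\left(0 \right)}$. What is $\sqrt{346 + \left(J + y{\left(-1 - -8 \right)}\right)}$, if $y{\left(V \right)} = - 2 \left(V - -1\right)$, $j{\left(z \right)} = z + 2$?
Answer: $\sqrt{322} \approx 17.944$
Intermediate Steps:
$j{\left(z \right)} = 2 + z$
$y{\left(V \right)} = -2 - 2 V$ ($y{\left(V \right)} = - 2 \left(V + 1\right) = - 2 \left(1 + V\right) = -2 - 2 V$)
$J = -8$ ($J = \left(-7 + 3\right) \left(2 + 0\right) = \left(-4\right) 2 = -8$)
$\sqrt{346 + \left(J + y{\left(-1 - -8 \right)}\right)} = \sqrt{346 - \left(10 + 2 \left(-1 - -8\right)\right)} = \sqrt{346 - \left(10 + 2 \left(-1 + 8\right)\right)} = \sqrt{346 - 24} = \sqrt{322}$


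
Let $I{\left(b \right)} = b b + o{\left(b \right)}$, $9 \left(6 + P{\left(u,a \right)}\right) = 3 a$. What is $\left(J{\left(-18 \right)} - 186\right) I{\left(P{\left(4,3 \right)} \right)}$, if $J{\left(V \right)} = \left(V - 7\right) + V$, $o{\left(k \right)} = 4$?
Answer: $-6641$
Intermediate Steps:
$P{\left(u,a \right)} = -6 + \frac{a}{3}$ ($P{\left(u,a \right)} = -6 + \frac{3 a}{9} = -6 + \frac{a}{3}$)
$I{\left(b \right)} = 4 + b^{2}$ ($I{\left(b \right)} = b b + 4 = b^{2} + 4 = 4 + b^{2}$)
$J{\left(V \right)} = -7 + 2 V$ ($J{\left(V \right)} = \left(-7 + V\right) + V = -7 + 2 V$)
$\left(J{\left(-18 \right)} - 186\right) I{\left(P{\left(4,3 \right)} \right)} = \left(\left(-7 + 2 \left(-18\right)\right) - 186\right) \left(4 + \left(-6 + \frac{1}{3} \cdot 3\right)^{2}\right) = \left(\left(-7 - 36\right) - 186\right) \left(4 + \left(-6 + 1\right)^{2}\right) = \left(-43 - 186\right) \left(4 + \left(-5\right)^{2}\right) = - 229 \left(4 + 25\right) = \left(-229\right) 29 = -6641$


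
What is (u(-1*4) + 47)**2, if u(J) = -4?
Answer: 1849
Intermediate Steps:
(u(-1*4) + 47)**2 = (-4 + 47)**2 = 43**2 = 1849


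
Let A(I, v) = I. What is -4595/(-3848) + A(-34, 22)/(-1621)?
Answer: 7579327/6237608 ≈ 1.2151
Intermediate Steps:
-4595/(-3848) + A(-34, 22)/(-1621) = -4595/(-3848) - 34/(-1621) = -4595*(-1/3848) - 34*(-1/1621) = 4595/3848 + 34/1621 = 7579327/6237608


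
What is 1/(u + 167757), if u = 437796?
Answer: 1/605553 ≈ 1.6514e-6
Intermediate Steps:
1/(u + 167757) = 1/(437796 + 167757) = 1/605553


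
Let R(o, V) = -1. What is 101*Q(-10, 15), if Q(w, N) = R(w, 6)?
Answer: -101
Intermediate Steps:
Q(w, N) = -1
101*Q(-10, 15) = 101*(-1) = -101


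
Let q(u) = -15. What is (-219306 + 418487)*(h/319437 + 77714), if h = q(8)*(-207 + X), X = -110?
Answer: 1648204966425971/106479 ≈ 1.5479e+10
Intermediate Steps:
h = 4755 (h = -15*(-207 - 110) = -15*(-317) = 4755)
(-219306 + 418487)*(h/319437 + 77714) = (-219306 + 418487)*(4755/319437 + 77714) = 199181*(4755*(1/319437) + 77714) = 199181*(1585/106479 + 77714) = 199181*(8274910591/106479) = 1648204966425971/106479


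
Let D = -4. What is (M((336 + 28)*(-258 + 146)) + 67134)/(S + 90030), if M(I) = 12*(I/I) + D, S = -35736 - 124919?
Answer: -67142/70625 ≈ -0.95068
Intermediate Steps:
S = -160655
M(I) = 8 (M(I) = 12*(I/I) - 4 = 12*1 - 4 = 12 - 4 = 8)
(M((336 + 28)*(-258 + 146)) + 67134)/(S + 90030) = (8 + 67134)/(-160655 + 90030) = 67142/(-70625) = 67142*(-1/70625) = -67142/70625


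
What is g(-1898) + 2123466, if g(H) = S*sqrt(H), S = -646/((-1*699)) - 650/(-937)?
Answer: 2123466 + 1059652*I*sqrt(1898)/654963 ≈ 2.1235e+6 + 70.485*I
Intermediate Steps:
S = 1059652/654963 (S = -646/(-699) - 650*(-1/937) = -646*(-1/699) + 650/937 = 646/699 + 650/937 = 1059652/654963 ≈ 1.6179)
g(H) = 1059652*sqrt(H)/654963
g(-1898) + 2123466 = 1059652*sqrt(-1898)/654963 + 2123466 = 1059652*(I*sqrt(1898))/654963 + 2123466 = 1059652*I*sqrt(1898)/654963 + 2123466 = 2123466 + 1059652*I*sqrt(1898)/654963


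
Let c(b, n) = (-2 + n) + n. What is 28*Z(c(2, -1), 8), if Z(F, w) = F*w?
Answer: -896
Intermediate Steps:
c(b, n) = -2 + 2*n
28*Z(c(2, -1), 8) = 28*((-2 + 2*(-1))*8) = 28*((-2 - 2)*8) = 28*(-4*8) = 28*(-32) = -896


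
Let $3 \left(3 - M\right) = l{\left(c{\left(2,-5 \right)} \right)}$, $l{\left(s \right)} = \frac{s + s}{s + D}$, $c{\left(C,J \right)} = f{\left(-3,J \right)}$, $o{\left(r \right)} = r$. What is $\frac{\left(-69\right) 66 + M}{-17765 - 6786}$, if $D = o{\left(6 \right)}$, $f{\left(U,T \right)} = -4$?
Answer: $\frac{13649}{73653} \approx 0.18531$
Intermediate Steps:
$c{\left(C,J \right)} = -4$
$D = 6$
$l{\left(s \right)} = \frac{2 s}{6 + s}$ ($l{\left(s \right)} = \frac{s + s}{s + 6} = \frac{2 s}{6 + s}$)
$M = \frac{13}{3}$ ($M = 3 - \frac{2 \left(-4\right) \frac{1}{6 - 4}}{3} = 3 - \frac{2 \left(-4\right) \frac{1}{2}}{3} = 3 - - \frac{4}{3} = 3 + \frac{4}{3} = \frac{13}{3} \approx 4.3333$)
$\frac{\left(-69\right) 66 + M}{-17765 - 6786} = \frac{\left(-69\right) 66 + \frac{13}{3}}{-17765 - 6786} = \frac{-4554 + \frac{13}{3}}{-24551} = \left(- \frac{13649}{3}\right) \left(- \frac{1}{24551}\right) = \frac{13649}{73653}$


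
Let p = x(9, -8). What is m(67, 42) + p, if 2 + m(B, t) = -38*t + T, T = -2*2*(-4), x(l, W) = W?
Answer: -1590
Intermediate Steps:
T = 16 (T = -4*(-4) = 16)
m(B, t) = 14 - 38*t (m(B, t) = -2 + (-38*t + 16) = -2 + (16 - 38*t) = 14 - 38*t)
p = -8
m(67, 42) + p = (14 - 38*42) - 8 = (14 - 1596) - 8 = -1582 - 8 = -1590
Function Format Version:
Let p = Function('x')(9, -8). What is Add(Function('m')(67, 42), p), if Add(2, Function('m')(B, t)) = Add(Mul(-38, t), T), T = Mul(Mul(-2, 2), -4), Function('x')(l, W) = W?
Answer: -1590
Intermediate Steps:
T = 16 (T = Mul(-4, -4) = 16)
Function('m')(B, t) = Add(14, Mul(-38, t)) (Function('m')(B, t) = Add(-2, Add(Mul(-38, t), 16)) = Add(-2, Add(16, Mul(-38, t))) = Add(14, Mul(-38, t)))
p = -8
Add(Function('m')(67, 42), p) = Add(Add(14, Mul(-38, 42)), -8) = Add(Add(14, -1596), -8) = Add(-1582, -8) = -1590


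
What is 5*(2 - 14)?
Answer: -60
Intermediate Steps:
5*(2 - 14) = 5*(-12) = -60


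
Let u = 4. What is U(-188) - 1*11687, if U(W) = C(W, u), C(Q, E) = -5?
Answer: -11692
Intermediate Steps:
U(W) = -5
U(-188) - 1*11687 = -5 - 1*11687 = -5 - 11687 = -11692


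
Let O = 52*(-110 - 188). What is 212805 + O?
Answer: 197309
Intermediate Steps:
O = -15496 (O = 52*(-298) = -15496)
212805 + O = 212805 - 15496 = 197309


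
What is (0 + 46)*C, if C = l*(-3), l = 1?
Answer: -138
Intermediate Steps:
C = -3 (C = 1*(-3) = -3)
(0 + 46)*C = (0 + 46)*(-3) = 46*(-3) = -138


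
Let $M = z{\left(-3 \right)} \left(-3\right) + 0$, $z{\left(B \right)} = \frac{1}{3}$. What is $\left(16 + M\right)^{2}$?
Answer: $225$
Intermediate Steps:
$z{\left(B \right)} = \frac{1}{3}$
$M = -1$ ($M = \frac{1}{3} \left(-3\right) + 0 = -1 + 0 = -1$)
$\left(16 + M\right)^{2} = \left(16 - 1\right)^{2} = 15^{2} = 225$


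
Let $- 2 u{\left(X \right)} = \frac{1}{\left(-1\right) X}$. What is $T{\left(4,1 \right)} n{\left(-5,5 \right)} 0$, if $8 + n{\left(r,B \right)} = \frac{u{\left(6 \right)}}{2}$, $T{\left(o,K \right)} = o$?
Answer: $0$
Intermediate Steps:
$u{\left(X \right)} = \frac{1}{2 X}$ ($u{\left(X \right)} = - \frac{1}{2 \left(- X\right)} = - \frac{\left(-1\right) \frac{1}{X}}{2} = \frac{1}{2 X}$)
$n{\left(r,B \right)} = - \frac{191}{24}$ ($n{\left(r,B \right)} = -8 + \frac{\frac{1}{2} \cdot \frac{1}{6}}{2} = -8 + \frac{1}{2} \cdot \frac{1}{6} \cdot \frac{1}{2} = -8 + \frac{1}{12} \cdot \frac{1}{2} = -8 + \frac{1}{24} = - \frac{191}{24}$)
$T{\left(4,1 \right)} n{\left(-5,5 \right)} 0 = 4 \left(- \frac{191}{24}\right) 0 = \left(- \frac{191}{6}\right) 0 = 0$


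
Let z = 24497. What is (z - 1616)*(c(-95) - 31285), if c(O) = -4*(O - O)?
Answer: -715832085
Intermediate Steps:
c(O) = 0 (c(O) = -4*0 = 0)
(z - 1616)*(c(-95) - 31285) = (24497 - 1616)*(0 - 31285) = 22881*(-31285) = -715832085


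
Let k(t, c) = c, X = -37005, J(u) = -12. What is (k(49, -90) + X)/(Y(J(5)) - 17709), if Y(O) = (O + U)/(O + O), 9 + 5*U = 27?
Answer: 741900/354173 ≈ 2.0947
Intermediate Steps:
U = 18/5 (U = -9/5 + (1/5)*27 = -9/5 + 27/5 = 18/5 ≈ 3.6000)
Y(O) = (18/5 + O)/(2*O) (Y(O) = (O + 18/5)/(O + O) = (18/5 + O)/((2*O)) = (18/5 + O)*(1/(2*O)) = (18/5 + O)/(2*O))
(k(49, -90) + X)/(Y(J(5)) - 17709) = (-90 - 37005)/((1/10)*(18 + 5*(-12))/(-12) - 17709) = -37095/((1/10)*(-1/12)*(18 - 60) - 17709) = -37095/((1/10)*(-1/12)*(-42) - 17709) = -37095/(7/20 - 17709) = -37095/(-354173/20) = -37095*(-20/354173) = 741900/354173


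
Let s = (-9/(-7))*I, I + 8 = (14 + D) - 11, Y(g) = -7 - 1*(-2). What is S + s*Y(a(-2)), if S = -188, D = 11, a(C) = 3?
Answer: -1586/7 ≈ -226.57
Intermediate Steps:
Y(g) = -5 (Y(g) = -7 + 2 = -5)
I = 6 (I = -8 + ((14 + 11) - 11) = -8 + (25 - 11) = -8 + 14 = 6)
s = 54/7 (s = -9/(-7)*6 = -9*(-⅐)*6 = (9/7)*6 = 54/7 ≈ 7.7143)
S + s*Y(a(-2)) = -188 + (54/7)*(-5) = -188 - 270/7 = -1586/7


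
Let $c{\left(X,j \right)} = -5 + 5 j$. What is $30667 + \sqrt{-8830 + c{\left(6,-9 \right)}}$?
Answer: $30667 + 4 i \sqrt{555} \approx 30667.0 + 94.234 i$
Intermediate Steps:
$30667 + \sqrt{-8830 + c{\left(6,-9 \right)}} = 30667 + \sqrt{-8830 + \left(-5 + 5 \left(-9\right)\right)} = 30667 + \sqrt{-8830 - 50} = 30667 + \sqrt{-8880} = 30667 + 4 i \sqrt{555}$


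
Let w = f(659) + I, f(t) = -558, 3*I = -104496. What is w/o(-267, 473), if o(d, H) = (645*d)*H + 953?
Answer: 17695/40728371 ≈ 0.00043446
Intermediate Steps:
I = -34832 (I = (⅓)*(-104496) = -34832)
w = -35390 (w = -558 - 34832 = -35390)
o(d, H) = 953 + 645*H*d (o(d, H) = 645*H*d + 953 = 953 + 645*H*d)
w/o(-267, 473) = -35390/(953 + 645*473*(-267)) = -35390/(953 - 81457695) = -35390/(-81456742) = -35390*(-1/81456742) = 17695/40728371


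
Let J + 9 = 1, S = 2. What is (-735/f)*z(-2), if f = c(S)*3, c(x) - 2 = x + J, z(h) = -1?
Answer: -245/4 ≈ -61.250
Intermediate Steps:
J = -8 (J = -9 + 1 = -8)
c(x) = -6 + x (c(x) = 2 + (x - 8) = 2 + (-8 + x) = -6 + x)
f = -12 (f = (-6 + 2)*3 = -4*3 = -12)
(-735/f)*z(-2) = -735/(-12)*(-1) = -735*(-1)/12*(-1) = -21*(-35/12)*(-1) = (245/4)*(-1) = -245/4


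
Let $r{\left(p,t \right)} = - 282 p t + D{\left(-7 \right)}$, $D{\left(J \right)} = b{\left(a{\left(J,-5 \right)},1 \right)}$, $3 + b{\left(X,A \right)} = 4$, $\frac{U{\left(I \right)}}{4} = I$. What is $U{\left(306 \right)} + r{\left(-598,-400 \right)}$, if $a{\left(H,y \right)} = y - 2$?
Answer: $-67453175$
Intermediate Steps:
$a{\left(H,y \right)} = -2 + y$
$U{\left(I \right)} = 4 I$
$b{\left(X,A \right)} = 1$ ($b{\left(X,A \right)} = -3 + 4 = 1$)
$D{\left(J \right)} = 1$
$r{\left(p,t \right)} = 1 - 282 p t$ ($r{\left(p,t \right)} = - 282 p t + 1 = 1 - 282 p t$)
$U{\left(306 \right)} + r{\left(-598,-400 \right)} = 4 \cdot 306 + \left(1 - \left(-168636\right) \left(-400\right)\right) = 1224 + \left(1 - 67454400\right) = 1224 - 67454399 = -67453175$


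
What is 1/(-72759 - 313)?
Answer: -1/73072 ≈ -1.3685e-5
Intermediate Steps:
1/(-72759 - 313) = 1/(-73072) = -1/73072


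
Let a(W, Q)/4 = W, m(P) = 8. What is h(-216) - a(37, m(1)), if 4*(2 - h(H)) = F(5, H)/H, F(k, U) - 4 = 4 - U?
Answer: -3935/27 ≈ -145.74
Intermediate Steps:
F(k, U) = 8 - U (F(k, U) = 4 + (4 - U) = 8 - U)
h(H) = 2 - (8 - H)/(4*H)
a(W, Q) = 4*W
h(-216) - a(37, m(1)) = (9/4 - 2/(-216)) - 4*37 = (9/4 - 2*(-1/216)) - 1*148 = (9/4 + 1/108) - 148 = 61/27 - 148 = -3935/27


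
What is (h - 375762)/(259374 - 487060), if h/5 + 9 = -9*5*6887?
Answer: 962691/113843 ≈ 8.4563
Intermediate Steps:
h = -1549620 (h = -45 + 5*(-9*5*6887) = -45 + 5*(-45*6887) = -45 + 5*(-309915) = -45 - 1549575 = -1549620)
(h - 375762)/(259374 - 487060) = (-1549620 - 375762)/(259374 - 487060) = -1925382/(-227686) = -1925382*(-1/227686) = 962691/113843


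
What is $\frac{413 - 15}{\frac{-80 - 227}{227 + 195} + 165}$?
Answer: $\frac{167956}{69323} \approx 2.4228$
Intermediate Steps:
$\frac{413 - 15}{\frac{-80 - 227}{227 + 195} + 165} = \frac{398}{- \frac{307}{422} + 165} = \frac{398}{\frac{69323}{422}} = 398 \cdot \frac{422}{69323} = \frac{167956}{69323}$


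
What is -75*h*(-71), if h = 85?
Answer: 452625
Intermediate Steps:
-75*h*(-71) = -75*85*(-71) = -6375*(-71) = 452625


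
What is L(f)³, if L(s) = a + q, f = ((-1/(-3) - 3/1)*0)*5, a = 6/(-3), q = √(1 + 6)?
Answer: -50 + 19*√7 ≈ 0.26927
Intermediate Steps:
q = √7 ≈ 2.6458
a = -2 (a = 6*(-⅓) = -2)
f = 0 (f = ((-1*(-⅓) - 3*1)*0)*5 = ((⅓ - 3)*0)*5 = -8/3*0*5 = 0*5 = 0)
L(s) = -2 + √7
L(f)³ = (-2 + √7)³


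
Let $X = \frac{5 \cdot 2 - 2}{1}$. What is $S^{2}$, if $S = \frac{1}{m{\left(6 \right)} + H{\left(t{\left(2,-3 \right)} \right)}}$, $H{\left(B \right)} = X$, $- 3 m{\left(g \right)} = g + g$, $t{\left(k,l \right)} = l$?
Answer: $\frac{1}{16} \approx 0.0625$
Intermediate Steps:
$m{\left(g \right)} = - \frac{2 g}{3}$ ($m{\left(g \right)} = - \frac{g + g}{3} = - \frac{2 g}{3}$)
$X = 8$ ($X = \left(10 - 2\right) 1 = 8 \cdot 1 = 8$)
$H{\left(B \right)} = 8$
$S = \frac{1}{4}$ ($S = \frac{1}{\left(- \frac{2}{3}\right) 6 + 8} = \frac{1}{-4 + 8} = \frac{1}{4} \approx 0.25$)
$S^{2} = \left(\frac{1}{4}\right)^{2} = \frac{1}{16}$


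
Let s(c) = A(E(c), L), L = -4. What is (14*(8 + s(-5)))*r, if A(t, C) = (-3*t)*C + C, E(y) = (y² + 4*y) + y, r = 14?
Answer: 784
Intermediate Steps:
E(y) = y² + 5*y
A(t, C) = C - 3*C*t (A(t, C) = -3*C*t + C = C - 3*C*t)
s(c) = -4 + 12*c*(5 + c) (s(c) = -4*(1 - 3*c*(5 + c)) = -4 + 12*c*(5 + c))
(14*(8 + s(-5)))*r = (14*(8 + (-4 + 12*(-5)*(5 - 5))))*14 = (14*(8 + (-4 + 12*(-5)*0)))*14 = (14*(8 + (-4 + 0)))*14 = (14*(8 - 4))*14 = (14*4)*14 = 56*14 = 784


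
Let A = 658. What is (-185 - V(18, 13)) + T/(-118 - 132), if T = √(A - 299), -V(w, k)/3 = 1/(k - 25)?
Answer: -741/4 - √359/250 ≈ -185.33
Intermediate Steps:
V(w, k) = -3/(-25 + k) (V(w, k) = -3/(k - 25) = -3/(-25 + k))
T = √359 (T = √(658 - 299) = √359 ≈ 18.947)
(-185 - V(18, 13)) + T/(-118 - 132) = (-185 - (-3)/(-25 + 13)) + √359/(-118 - 132) = (-185 - (-3)/(-12)) + √359/(-250) = (-185 - (-3)*(-1)/12) - √359/250 = (-185 - 1*¼) - √359/250 = (-185 - ¼) - √359/250 = -741/4 - √359/250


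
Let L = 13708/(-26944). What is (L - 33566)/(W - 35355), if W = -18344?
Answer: 226104003/361716464 ≈ 0.62509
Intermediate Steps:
L = -3427/6736 (L = 13708*(-1/26944) = -3427/6736 ≈ -0.50876)
(L - 33566)/(W - 35355) = (-3427/6736 - 33566)/(-18344 - 35355) = -226104003/6736/(-53699) = -226104003/6736*(-1/53699) = 226104003/361716464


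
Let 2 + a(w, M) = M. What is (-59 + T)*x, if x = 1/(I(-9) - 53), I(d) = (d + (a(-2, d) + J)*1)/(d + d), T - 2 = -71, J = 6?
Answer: 576/235 ≈ 2.4511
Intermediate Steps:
a(w, M) = -2 + M
T = -69 (T = 2 - 71 = -69)
I(d) = (4 + 2*d)/(2*d) (I(d) = (d + ((-2 + d) + 6)*1)/(d + d) = (d + (4 + d)*1)/((2*d)) = (d + (4 + d))*(1/(2*d)) = (4 + 2*d)*(1/(2*d)) = (4 + 2*d)/(2*d))
x = -9/470 (x = 1/((2 - 9)/(-9) - 53) = 1/(-⅑*(-7) - 53) = 1/(7/9 - 53) = 1/(-470/9) = -9/470 ≈ -0.019149)
(-59 + T)*x = (-59 - 69)*(-9/470) = -128*(-9/470) = 576/235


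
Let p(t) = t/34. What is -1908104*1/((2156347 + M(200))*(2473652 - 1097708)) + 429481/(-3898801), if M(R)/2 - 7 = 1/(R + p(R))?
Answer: -278751223355494081261/2530470972296407444431 ≈ -0.11016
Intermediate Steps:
p(t) = t/34 (p(t) = t*(1/34) = t/34)
M(R) = 14 + 68/(35*R) (M(R) = 14 + 2/(R + R/34) = 14 + 2/((35*R/34)) = 14 + 2*(34/(35*R)) = 14 + 68/(35*R))
-1908104*1/((2156347 + M(200))*(2473652 - 1097708)) + 429481/(-3898801) = -1908104*1/((2156347 + (14 + (68/35)/200))*(2473652 - 1097708)) + 429481/(-3898801) = -1908104*1/(1375944*(2156347 + (14 + (68/35)*(1/200)))) + 429481*(-1/3898801) = -1908104*1/(1375944*(2156347 + (14 + 17/1750))) - 429481/3898801 = -1908104*1/(1375944*(2156347 + 24517/1750)) - 429481/3898801 = -1908104/((3773631767/1750)*1375944) - 429481/3898801 = -1908104/2596152994006524/875 - 429481/3898801 = -1908104*875/2596152994006524 - 429481/3898801 = -417397750/649038248501631 - 429481/3898801 = -278751223355494081261/2530470972296407444431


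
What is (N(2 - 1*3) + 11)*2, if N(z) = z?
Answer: 20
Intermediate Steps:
(N(2 - 1*3) + 11)*2 = ((2 - 1*3) + 11)*2 = ((2 - 3) + 11)*2 = (-1 + 11)*2 = 10*2 = 20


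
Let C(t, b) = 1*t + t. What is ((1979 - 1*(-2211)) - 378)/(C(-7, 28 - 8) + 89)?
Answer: 3812/75 ≈ 50.827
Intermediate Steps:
C(t, b) = 2*t (C(t, b) = t + t = 2*t)
((1979 - 1*(-2211)) - 378)/(C(-7, 28 - 8) + 89) = ((1979 - 1*(-2211)) - 378)/(2*(-7) + 89) = ((1979 + 2211) - 378)/(-14 + 89) = (4190 - 378)/75 = 3812*(1/75) = 3812/75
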